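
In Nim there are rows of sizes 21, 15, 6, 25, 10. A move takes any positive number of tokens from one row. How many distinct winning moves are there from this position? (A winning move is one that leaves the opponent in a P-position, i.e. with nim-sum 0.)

Nim-sum: 21 XOR 15 XOR 6 XOR 25 XOR 10 = 15.
The overall nim-sum is X = 15. A row of size p has a winning move iff p XOR X < p (reduce it to p XOR X).
  21: 21 XOR 15 = 26 ≥ 21 — no move.
  15: 15 XOR 15 = 0 < 15 — winning move (to 0).
  6: 6 XOR 15 = 9 ≥ 6 — no move.
  25: 25 XOR 15 = 22 < 25 — winning move (to 22).
  10: 10 XOR 15 = 5 < 10 — winning move (to 5).
That gives 3 winning moves.

3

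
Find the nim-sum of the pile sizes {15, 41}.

Nim-sum: 15 ^ 41 = 38.

38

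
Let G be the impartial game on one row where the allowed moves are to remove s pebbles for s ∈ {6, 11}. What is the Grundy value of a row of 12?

Grundy values for subtraction set {6, 11}:
k:     0  1  2  3  4  5  6  7  8  9 10 11 12
g(k):  0  0  0  0  0  0  1  1  1  1  1  1  2
So g(12) = 2.

2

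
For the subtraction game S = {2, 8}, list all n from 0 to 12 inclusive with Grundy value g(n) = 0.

0, 1, 4, 5, 10, 11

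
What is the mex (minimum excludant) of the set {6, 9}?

0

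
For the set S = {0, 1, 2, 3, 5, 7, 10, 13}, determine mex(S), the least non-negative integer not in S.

The values 0, 1, 2, 3 are all present; 4 is the first non-negative integer missing from the set.

4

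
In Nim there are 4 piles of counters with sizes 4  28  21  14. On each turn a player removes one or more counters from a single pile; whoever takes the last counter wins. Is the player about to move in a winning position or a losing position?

Bitwise XOR of the heap sizes:
  00100  (4)
  11100  (28)
  10101  (21)
  01110  (14)
  -----
  00011  (3)
The nim-sum is 3 ≠ 0, so this is an N-position: the player to move can win.

Winning position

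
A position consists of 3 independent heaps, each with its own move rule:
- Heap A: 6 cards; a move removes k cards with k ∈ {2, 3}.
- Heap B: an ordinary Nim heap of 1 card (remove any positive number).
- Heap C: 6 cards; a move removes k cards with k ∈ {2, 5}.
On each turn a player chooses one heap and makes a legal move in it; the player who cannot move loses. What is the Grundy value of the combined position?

Build the Grundy sequence for heap A with g(k) = mex{g(k−s) : s ∈ {2, 3}, s ≤ k}:
g(0) = mex{} = 0
g(1) = mex{} = 0
g(2) = mex{0} = 1
g(3) = mex{0} = 1
g(4) = mex{0,1} = 2
g(5) = mex{1} = 0
g(6) = mex{1,2} = 0
So g(6) = 0.
Heap B is a plain Nim heap of size 1, so its Grundy value is 1.
Grundy values for heap C (subtraction set {2, 5}):
g(0) = mex{} = 0
g(1) = mex{} = 0
g(2) = mex{0} = 1
g(3) = mex{0} = 1
g(4) = mex{1} = 0
g(5) = mex{0,1} = 2
g(6) = mex{0} = 1
So g(6) = 1.
By the Sprague-Grundy theorem, the Grundy value of a sum of independent games is the XOR of the component values.
Combined value = 0 ⊕ 1 ⊕ 1 = 0.

0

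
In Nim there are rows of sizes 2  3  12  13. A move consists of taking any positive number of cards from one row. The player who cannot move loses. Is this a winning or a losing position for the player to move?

Nim-sum: 2 ⊕ 3 ⊕ 12 ⊕ 13 = 0.
The nim-sum is 0, so this is a P-position: the player to move is in a losing position under optimal play.

Losing position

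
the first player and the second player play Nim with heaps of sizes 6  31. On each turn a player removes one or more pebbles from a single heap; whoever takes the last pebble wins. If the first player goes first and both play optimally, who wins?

the first player wins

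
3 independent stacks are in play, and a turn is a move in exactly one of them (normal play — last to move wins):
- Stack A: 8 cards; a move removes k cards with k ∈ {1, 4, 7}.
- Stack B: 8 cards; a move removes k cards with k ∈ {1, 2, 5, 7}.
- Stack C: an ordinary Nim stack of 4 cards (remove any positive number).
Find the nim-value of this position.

Grundy values for stack A (subtraction set {1, 4, 7}):
g(0) = mex{} = 0
g(1) = mex{0} = 1
g(2) = mex{1} = 0
g(3) = mex{0} = 1
g(4) = mex{0,1} = 2
g(5) = mex{1,2} = 0
g(6) = mex{0} = 1
g(7) = mex{0,1} = 2
g(8) = mex{1,2} = 0
So g(8) = 0.
Grundy values for stack B (subtraction set {1, 2, 5, 7}):
k:     0  1  2  3  4  5  6  7  8
g(k):  0  1  2  0  1  2  0  1  2
So g(8) = 2.
Stack C is a plain Nim stack of size 4, so its Grundy value is 4.
By the Sprague-Grundy theorem, the Grundy value of a sum of independent games is the XOR of the component values.
Combined value = 0 ⊕ 2 ⊕ 4 = 6.

6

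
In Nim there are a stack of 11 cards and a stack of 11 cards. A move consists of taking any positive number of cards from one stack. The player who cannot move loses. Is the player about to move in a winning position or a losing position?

Losing position

In binary:
  1011  (11)
  1011  (11)
  ----
  0000  (0)
The nim-sum is 0, so this is a P-position: the player to move is in a losing position under optimal play.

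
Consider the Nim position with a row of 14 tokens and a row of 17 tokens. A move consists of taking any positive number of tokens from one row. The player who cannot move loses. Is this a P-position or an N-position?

N-position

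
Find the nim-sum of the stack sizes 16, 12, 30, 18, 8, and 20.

12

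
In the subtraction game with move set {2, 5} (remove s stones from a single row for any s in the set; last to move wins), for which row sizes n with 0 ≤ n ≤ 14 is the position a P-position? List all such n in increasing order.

Grundy values for subtraction set {2, 5}:
g(0) = mex{} = 0
g(1) = mex{} = 0
g(2) = mex{0} = 1
g(3) = mex{0} = 1
g(4) = mex{1} = 0
g(5) = mex{0,1} = 2
g(6) = mex{0} = 1
g(7) = mex{1,2} = 0
g(8) = mex{1} = 0
g(9) = mex{0} = 1
g(10) = mex{0,2} = 1
g(11) = mex{1} = 0
g(12) = mex{0,1} = 2
g(13) = mex{0} = 1
g(14) = mex{1,2} = 0
The P-positions (g = 0) in 0..14 are 0, 1, 4, 7, 8, 11, 14.

0, 1, 4, 7, 8, 11, 14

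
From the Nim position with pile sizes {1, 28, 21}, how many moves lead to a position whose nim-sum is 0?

1

Nim-sum: 1 ⊕ 28 ⊕ 21 = 8.
The overall nim-sum is X = 8. A pile of size p has a winning move iff p XOR X < p (reduce it to p XOR X).
  1: 1 XOR 8 = 9 ≥ 1 — no move.
  28: 28 XOR 8 = 20 < 28 — winning move (to 20).
  21: 21 XOR 8 = 29 ≥ 21 — no move.
That gives 1 winning move.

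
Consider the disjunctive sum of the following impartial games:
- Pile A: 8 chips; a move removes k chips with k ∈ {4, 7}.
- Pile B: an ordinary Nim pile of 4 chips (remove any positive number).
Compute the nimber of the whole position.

Grundy values for pile A (subtraction set {4, 7}):
k:     0  1  2  3  4  5  6  7  8
g(k):  0  0  0  0  1  1  1  1  2
So g(8) = 2.
Pile B is a plain Nim pile of size 4, so its Grundy value is 4.
The value of a disjunctive sum is the nim-sum of the parts.
Combined value = 2 ⊕ 4 = 6.

6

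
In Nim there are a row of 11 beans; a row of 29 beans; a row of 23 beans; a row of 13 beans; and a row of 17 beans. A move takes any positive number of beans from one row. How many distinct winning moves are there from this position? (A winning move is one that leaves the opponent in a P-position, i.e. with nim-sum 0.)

3

Write each in binary and XOR column by column:
  01011  (11)
  11101  (29)
  10111  (23)
  01101  (13)
  10001  (17)
  -----
  11101  (29)
The overall nim-sum is X = 29. A row of size p has a winning move iff p XOR X < p (reduce it to p XOR X).
  11: 11 XOR 29 = 22 ≥ 11 — no move.
  29: 29 XOR 29 = 0 < 29 — winning move (to 0).
  23: 23 XOR 29 = 10 < 23 — winning move (to 10).
  13: 13 XOR 29 = 16 ≥ 13 — no move.
  17: 17 XOR 29 = 12 < 17 — winning move (to 12).
That gives 3 winning moves.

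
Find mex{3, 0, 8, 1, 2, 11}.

4

The values 0, 1, 2, 3 are all present; 4 is the first non-negative integer missing from the set.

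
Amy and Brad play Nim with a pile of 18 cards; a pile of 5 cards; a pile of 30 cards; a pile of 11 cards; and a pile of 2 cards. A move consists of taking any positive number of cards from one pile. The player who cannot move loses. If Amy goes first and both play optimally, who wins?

Brad wins

Nim-sum: 18 ^ 5 ^ 30 ^ 11 ^ 2 = 0.
The nim-sum is 0, so this is a P-position: the player to move is in a losing position under optimal play; Amy is about to move from it and so loses — Brad wins.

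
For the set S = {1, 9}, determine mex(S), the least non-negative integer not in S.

0

0 is not in the set, so the mex is 0.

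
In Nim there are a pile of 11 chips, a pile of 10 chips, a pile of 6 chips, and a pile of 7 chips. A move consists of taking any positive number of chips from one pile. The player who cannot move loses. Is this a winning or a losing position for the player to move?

Compute the nim-sum pairwise:
11 ⊕ 10 = 1
1 ⊕ 6 = 7
7 ⊕ 7 = 0
The nim-sum is 0, so this is a P-position: the player to move is in a losing position under optimal play.

Losing position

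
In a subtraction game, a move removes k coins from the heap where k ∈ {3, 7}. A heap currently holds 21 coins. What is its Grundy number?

Compute g(0), g(1), … for moves {3, 7}:
k:     0  1  2  3  4  5  6  7  8  9 10 11 12 13 14 15 16 17 18 19 20 21
g(k):  0  0  0  1  1  1  0  2  2  1  0  0  0  1  1  1  0  2  2  1  0  0
So g(21) = 0.

0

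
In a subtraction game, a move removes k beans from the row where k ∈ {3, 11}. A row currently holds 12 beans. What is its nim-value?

2

Grundy values for subtraction set {3, 11}:
k:     0  1  2  3  4  5  6  7  8  9 10 11 12
g(k):  0  0  0  1  1  1  0  0  0  1  1  1  2
So g(12) = 2.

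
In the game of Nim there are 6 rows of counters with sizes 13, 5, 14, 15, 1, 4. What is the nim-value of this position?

12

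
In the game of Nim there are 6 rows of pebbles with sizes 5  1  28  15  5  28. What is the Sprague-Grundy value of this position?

In binary:
  00101  (5)
  00001  (1)
  11100  (28)
  01111  (15)
  00101  (5)
  11100  (28)
  -----
  01110  (14)

14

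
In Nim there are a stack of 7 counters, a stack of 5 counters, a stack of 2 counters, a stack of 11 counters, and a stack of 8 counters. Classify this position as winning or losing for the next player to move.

Nim-sum: 7 ^ 5 ^ 2 ^ 11 ^ 8 = 3.
The nim-sum is 3 ≠ 0, so this is an N-position: the player to move can win.

Winning position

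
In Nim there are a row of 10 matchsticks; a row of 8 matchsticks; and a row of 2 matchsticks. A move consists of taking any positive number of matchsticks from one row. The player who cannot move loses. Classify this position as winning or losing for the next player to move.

Losing position

Nim-sum: 10 XOR 8 XOR 2 = 0.
The nim-sum is 0, so this is a P-position: the player to move is in a losing position under optimal play.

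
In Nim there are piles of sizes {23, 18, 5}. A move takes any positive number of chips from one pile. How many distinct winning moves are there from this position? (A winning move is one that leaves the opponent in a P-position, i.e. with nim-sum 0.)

Compute the nim-sum pairwise:
23 ^ 18 = 5
5 ^ 5 = 0
The nim-sum is already 0, so every move leaves a nonzero nim-sum — there are no winning moves.

0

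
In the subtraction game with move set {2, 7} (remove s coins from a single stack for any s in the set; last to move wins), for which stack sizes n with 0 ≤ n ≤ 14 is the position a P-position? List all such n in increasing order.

Grundy values for subtraction set {2, 7}:
k:     0  1  2  3  4  5  6  7  8  9 10 11 12 13 14
g(k):  0  0  1  1  0  0  1  1  2  0  0  1  1  0  0
The P-positions (g = 0) in 0..14 are 0, 1, 4, 5, 9, 10, 13, 14.

0, 1, 4, 5, 9, 10, 13, 14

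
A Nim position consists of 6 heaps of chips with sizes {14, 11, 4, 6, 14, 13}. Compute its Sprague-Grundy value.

4

Nim-sum: 14 ^ 11 ^ 4 ^ 6 ^ 14 ^ 13 = 4.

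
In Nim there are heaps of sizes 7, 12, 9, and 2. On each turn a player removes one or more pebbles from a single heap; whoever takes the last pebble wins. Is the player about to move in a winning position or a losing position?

Nim-sum: 7 ^ 12 ^ 9 ^ 2 = 0.
The nim-sum is 0, so this is a P-position: the player to move is in a losing position under optimal play.

Losing position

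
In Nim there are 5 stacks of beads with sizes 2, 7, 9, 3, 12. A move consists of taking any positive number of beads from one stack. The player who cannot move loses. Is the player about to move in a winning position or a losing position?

Winning position

Compute the nim-sum pairwise:
2 ⊕ 7 = 5
5 ⊕ 9 = 12
12 ⊕ 3 = 15
15 ⊕ 12 = 3
The nim-sum is 3 ≠ 0, so this is an N-position: the player to move can win.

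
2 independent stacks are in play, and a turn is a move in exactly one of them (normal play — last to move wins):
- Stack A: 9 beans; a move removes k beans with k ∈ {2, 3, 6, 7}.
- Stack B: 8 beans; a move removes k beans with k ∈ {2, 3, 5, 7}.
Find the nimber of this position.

4

Build the Grundy sequence for stack A with g(k) = mex{g(k−s) : s ∈ {2, 3, 6, 7}, s ≤ k}:
k:     0  1  2  3  4  5  6  7  8  9
g(k):  0  0  1  1  2  0  3  1  2  0
So g(9) = 0.
Grundy values for stack B (subtraction set {2, 3, 5, 7}):
g(0) = mex{} = 0
g(1) = mex{} = 0
g(2) = mex{0} = 1
g(3) = mex{0} = 1
g(4) = mex{0,1} = 2
g(5) = mex{0,1} = 2
g(6) = mex{0,1,2} = 3
g(7) = mex{0,1,2} = 3
g(8) = mex{0,1,2,3} = 4
So g(8) = 4.
By the Sprague-Grundy theorem, the Grundy value of a sum of independent games is the XOR of the component values.
Combined value = 0 XOR 4 = 4.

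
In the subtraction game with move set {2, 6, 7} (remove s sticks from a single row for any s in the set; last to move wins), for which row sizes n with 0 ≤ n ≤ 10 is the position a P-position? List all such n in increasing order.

0, 1, 4, 5, 9

Build the Grundy sequence with g(k) = mex{g(k−s) : s ∈ {2, 6, 7}, s ≤ k}:
k:     0  1  2  3  4  5  6  7  8  9 10
g(k):  0  0  1  1  0  0  1  1  2  0  3
The P-positions (g = 0) in 0..10 are 0, 1, 4, 5, 9.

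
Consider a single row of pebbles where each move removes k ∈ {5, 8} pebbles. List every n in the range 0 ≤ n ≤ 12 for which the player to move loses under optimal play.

0, 1, 2, 3, 4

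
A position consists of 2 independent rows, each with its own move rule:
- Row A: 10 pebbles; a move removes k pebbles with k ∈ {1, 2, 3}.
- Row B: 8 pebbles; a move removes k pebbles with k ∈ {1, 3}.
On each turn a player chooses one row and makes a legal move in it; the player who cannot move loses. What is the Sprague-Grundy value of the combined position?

For row A, compute g(0), g(1), … with moves {1, 2, 3}:
k:     0  1  2  3  4  5  6  7  8  9 10
g(k):  0  1  2  3  0  1  2  3  0  1  2
So g(10) = 2.
For row B, compute g(0), g(1), … with moves {1, 3}:
k:     0  1  2  3  4  5  6  7  8
g(k):  0  1  0  1  0  1  0  1  0
So g(8) = 0.
By the Sprague-Grundy theorem, the Grundy value of a sum of independent games is the XOR of the component values.
Combined value = 2 XOR 0 = 2.

2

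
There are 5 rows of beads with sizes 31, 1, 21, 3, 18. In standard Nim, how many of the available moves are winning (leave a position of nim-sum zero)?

3

Nim-sum: 31 ⊕ 1 ⊕ 21 ⊕ 3 ⊕ 18 = 26.
The overall nim-sum is X = 26. A row of size p has a winning move iff p XOR X < p (reduce it to p XOR X).
  31: 31 XOR 26 = 5 < 31 — winning move (to 5).
  1: 1 XOR 26 = 27 ≥ 1 — no move.
  21: 21 XOR 26 = 15 < 21 — winning move (to 15).
  3: 3 XOR 26 = 25 ≥ 3 — no move.
  18: 18 XOR 26 = 8 < 18 — winning move (to 8).
That gives 3 winning moves.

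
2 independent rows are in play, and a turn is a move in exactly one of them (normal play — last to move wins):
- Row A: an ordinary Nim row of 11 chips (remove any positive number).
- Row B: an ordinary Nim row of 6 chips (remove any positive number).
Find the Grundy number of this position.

13

Row A is a plain Nim row of size 11, so its Grundy value is 11.
Row B is a plain Nim row of size 6, so its Grundy value is 6.
The value of a disjunctive sum is the nim-sum of the parts.
Combined value = 11 XOR 6 = 13.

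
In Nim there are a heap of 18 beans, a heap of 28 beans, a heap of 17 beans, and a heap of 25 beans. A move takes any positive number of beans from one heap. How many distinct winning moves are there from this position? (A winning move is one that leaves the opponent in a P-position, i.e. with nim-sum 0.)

Compute the nim-sum pairwise:
18 ⊕ 28 = 14
14 ⊕ 17 = 31
31 ⊕ 25 = 6
The overall nim-sum is X = 6. A heap of size p has a winning move iff p XOR X < p (reduce it to p XOR X).
  18: 18 XOR 6 = 20 ≥ 18 — no move.
  28: 28 XOR 6 = 26 < 28 — winning move (to 26).
  17: 17 XOR 6 = 23 ≥ 17 — no move.
  25: 25 XOR 6 = 31 ≥ 25 — no move.
That gives 1 winning move.

1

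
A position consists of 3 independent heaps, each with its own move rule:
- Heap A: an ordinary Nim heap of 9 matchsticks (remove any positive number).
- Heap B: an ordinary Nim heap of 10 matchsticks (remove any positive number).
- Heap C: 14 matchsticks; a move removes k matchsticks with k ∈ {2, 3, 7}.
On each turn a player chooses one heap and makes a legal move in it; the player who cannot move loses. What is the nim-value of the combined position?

1

Heap A is a plain Nim heap of size 9, so its Grundy value is 9.
Heap B is a plain Nim heap of size 10, so its Grundy value is 10.
For heap C, compute g(0), g(1), … with moves {2, 3, 7}:
k:     0  1  2  3  4  5  6  7  8  9 10 11 12 13 14
g(k):  0  0  1  1  2  0  0  1  1  2  0  0  1  1  2
So g(14) = 2.
By the Sprague-Grundy theorem, the Grundy value of a sum of independent games is the XOR of the component values.
Combined value = 9 ⊕ 10 ⊕ 2 = 1.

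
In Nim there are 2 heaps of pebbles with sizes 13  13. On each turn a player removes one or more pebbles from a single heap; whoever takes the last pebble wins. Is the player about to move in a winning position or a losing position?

Bitwise XOR of the heap sizes:
  1101  (13)
  1101  (13)
  ----
  0000  (0)
The nim-sum is 0, so this is a P-position: the player to move is in a losing position under optimal play.

Losing position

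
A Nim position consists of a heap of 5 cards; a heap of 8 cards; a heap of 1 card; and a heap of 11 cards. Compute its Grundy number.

7

Compute the nim-sum pairwise:
5 ⊕ 8 = 13
13 ⊕ 1 = 12
12 ⊕ 11 = 7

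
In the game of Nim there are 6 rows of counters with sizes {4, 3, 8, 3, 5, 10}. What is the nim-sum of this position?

3

Nim-sum: 4 XOR 3 XOR 8 XOR 3 XOR 5 XOR 10 = 3.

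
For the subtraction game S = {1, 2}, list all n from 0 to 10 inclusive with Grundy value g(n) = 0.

0, 3, 6, 9

Grundy values for subtraction set {1, 2}:
k:     0  1  2  3  4  5  6  7  8  9 10
g(k):  0  1  2  0  1  2  0  1  2  0  1
The P-positions (g = 0) in 0..10 are 0, 3, 6, 9.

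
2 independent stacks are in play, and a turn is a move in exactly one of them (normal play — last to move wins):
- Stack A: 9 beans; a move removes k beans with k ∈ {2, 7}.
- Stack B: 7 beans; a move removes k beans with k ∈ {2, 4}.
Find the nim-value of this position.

0

Grundy values for stack A (subtraction set {2, 7}):
g(0) = mex{} = 0
g(1) = mex{} = 0
g(2) = mex{0} = 1
g(3) = mex{0} = 1
g(4) = mex{1} = 0
g(5) = mex{1} = 0
g(6) = mex{0} = 1
g(7) = mex{0} = 1
g(8) = mex{0,1} = 2
g(9) = mex{1} = 0
So g(9) = 0.
Grundy values for stack B (subtraction set {2, 4}):
g(0) = mex{} = 0
g(1) = mex{} = 0
g(2) = mex{0} = 1
g(3) = mex{0} = 1
g(4) = mex{0,1} = 2
g(5) = mex{0,1} = 2
g(6) = mex{1,2} = 0
g(7) = mex{1,2} = 0
So g(7) = 0.
By the Sprague-Grundy theorem, the Grundy value of a sum of independent games is the XOR of the component values.
Combined value = 0 XOR 0 = 0.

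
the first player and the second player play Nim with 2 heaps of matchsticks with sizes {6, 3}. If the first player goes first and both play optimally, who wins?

the first player wins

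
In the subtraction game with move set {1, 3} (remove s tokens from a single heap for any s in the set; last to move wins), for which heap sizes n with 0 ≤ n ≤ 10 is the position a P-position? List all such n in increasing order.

0, 2, 4, 6, 8, 10

Build the Grundy sequence with g(k) = mex{g(k−s) : s ∈ {1, 3}, s ≤ k}:
k:     0  1  2  3  4  5  6  7  8  9 10
g(k):  0  1  0  1  0  1  0  1  0  1  0
The P-positions (g = 0) in 0..10 are 0, 2, 4, 6, 8, 10.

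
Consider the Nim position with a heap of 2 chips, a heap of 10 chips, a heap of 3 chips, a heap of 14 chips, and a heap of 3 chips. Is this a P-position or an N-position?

Nim-sum: 2 ⊕ 10 ⊕ 3 ⊕ 14 ⊕ 3 = 6.
The nim-sum is 6 ≠ 0, so this is an N-position: the player to move can win.

N-position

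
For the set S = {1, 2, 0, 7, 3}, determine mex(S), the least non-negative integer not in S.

The values 0, 1, 2, 3 are all present; 4 is the first non-negative integer missing from the set.

4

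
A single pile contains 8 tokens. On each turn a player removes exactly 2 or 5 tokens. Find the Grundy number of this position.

0

Build the Grundy sequence with g(k) = mex{g(k−s) : s ∈ {2, 5}, s ≤ k}:
g(0) = mex{} = 0
g(1) = mex{} = 0
g(2) = mex{0} = 1
g(3) = mex{0} = 1
g(4) = mex{1} = 0
g(5) = mex{0,1} = 2
g(6) = mex{0} = 1
g(7) = mex{1,2} = 0
g(8) = mex{1} = 0
So g(8) = 0.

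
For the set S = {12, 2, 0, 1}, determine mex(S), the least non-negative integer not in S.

3

The values 0, 1, 2 are all present; 3 is the first non-negative integer missing from the set.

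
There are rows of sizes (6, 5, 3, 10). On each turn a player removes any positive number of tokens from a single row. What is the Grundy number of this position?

10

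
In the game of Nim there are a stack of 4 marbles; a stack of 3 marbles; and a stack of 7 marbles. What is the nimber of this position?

Compute the nim-sum pairwise:
4 XOR 3 = 7
7 XOR 7 = 0

0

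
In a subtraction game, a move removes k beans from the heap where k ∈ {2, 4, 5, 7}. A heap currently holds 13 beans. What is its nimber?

2

Grundy values for subtraction set {2, 4, 5, 7}:
g(0) = mex{} = 0
g(1) = mex{} = 0
g(2) = mex{0} = 1
g(3) = mex{0} = 1
g(4) = mex{0,1} = 2
g(5) = mex{0,1} = 2
g(6) = mex{0,1,2} = 3
g(7) = mex{0,1,2} = 3
g(8) = mex{0,1,2,3} = 4
g(9) = mex{1,2,3} = 0
g(10) = mex{1,2,3,4} = 0
g(11) = mex{0,2,3} = 1
g(12) = mex{0,2,3,4} = 1
g(13) = mex{0,1,3,4} = 2
So g(13) = 2.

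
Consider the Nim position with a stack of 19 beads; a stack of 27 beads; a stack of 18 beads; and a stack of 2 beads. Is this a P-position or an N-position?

N-position

Compute the nim-sum pairwise:
19 ⊕ 27 = 8
8 ⊕ 18 = 26
26 ⊕ 2 = 24
The nim-sum is 24 ≠ 0, so this is an N-position: the player to move can win.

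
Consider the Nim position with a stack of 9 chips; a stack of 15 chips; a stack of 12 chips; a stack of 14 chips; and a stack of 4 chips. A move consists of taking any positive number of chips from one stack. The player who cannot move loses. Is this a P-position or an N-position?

Bitwise XOR of the heap sizes:
  1001  (9)
  1111  (15)
  1100  (12)
  1110  (14)
  0100  (4)
  ----
  0000  (0)
The nim-sum is 0, so this is a P-position: the player to move is in a losing position under optimal play.

P-position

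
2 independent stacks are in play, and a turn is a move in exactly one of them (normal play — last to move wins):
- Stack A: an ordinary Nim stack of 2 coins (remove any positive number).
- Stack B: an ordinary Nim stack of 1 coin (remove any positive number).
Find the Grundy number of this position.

Stack A is a plain Nim stack of size 2, so its Grundy value is 2.
Stack B is a plain Nim stack of size 1, so its Grundy value is 1.
By the Sprague-Grundy theorem, the Grundy value of a sum of independent games is the XOR of the component values.
Combined value = 2 XOR 1 = 3.

3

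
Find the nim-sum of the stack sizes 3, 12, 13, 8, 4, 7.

Compute the nim-sum pairwise:
3 XOR 12 = 15
15 XOR 13 = 2
2 XOR 8 = 10
10 XOR 4 = 14
14 XOR 7 = 9

9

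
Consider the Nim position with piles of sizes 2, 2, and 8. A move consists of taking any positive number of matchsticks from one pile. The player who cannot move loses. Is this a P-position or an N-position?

In binary:
  0010  (2)
  0010  (2)
  1000  (8)
  ----
  1000  (8)
The nim-sum is 8 ≠ 0, so this is an N-position: the player to move can win.

N-position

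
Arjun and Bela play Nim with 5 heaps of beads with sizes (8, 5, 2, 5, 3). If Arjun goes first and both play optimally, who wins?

Nim-sum: 8 ^ 5 ^ 2 ^ 5 ^ 3 = 9.
The nim-sum is 9 ≠ 0, so this is an N-position: the player to move can win; Arjun has a winning move.

Arjun wins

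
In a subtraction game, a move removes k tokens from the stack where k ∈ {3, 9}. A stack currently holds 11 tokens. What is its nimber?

Build the Grundy sequence with g(k) = mex{g(k−s) : s ∈ {3, 9}, s ≤ k}:
k:     0  1  2  3  4  5  6  7  8  9 10 11
g(k):  0  0  0  1  1  1  0  0  0  1  1  1
So g(11) = 1.

1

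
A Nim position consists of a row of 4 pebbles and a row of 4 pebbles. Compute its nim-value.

Bitwise XOR of the heap sizes:
  100  (4)
  100  (4)
  ---
  000  (0)

0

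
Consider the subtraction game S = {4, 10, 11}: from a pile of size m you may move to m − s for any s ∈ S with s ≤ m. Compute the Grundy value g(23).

Compute g(0), g(1), … for moves {4, 10, 11}:
k:     0  1  2  3  4  5  6  7  8  9 10 11 12 13 14 15 16 17 18 19 20 21 22 23
g(k):  0  0  0  0  1  1  1  1  0  0  2  2  1  1  3  0  0  0  2  1  1  1  0  0
So g(23) = 0.

0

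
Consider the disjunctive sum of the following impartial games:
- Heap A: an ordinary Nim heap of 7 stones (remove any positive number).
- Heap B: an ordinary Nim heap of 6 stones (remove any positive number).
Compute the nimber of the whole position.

Heap A is a plain Nim heap of size 7, so its Grundy value is 7.
Heap B is a plain Nim heap of size 6, so its Grundy value is 6.
The value of a disjunctive sum is the nim-sum of the parts.
Combined value = 7 XOR 6 = 1.

1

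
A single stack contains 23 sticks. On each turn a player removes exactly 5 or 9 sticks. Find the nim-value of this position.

Grundy values for subtraction set {5, 9}:
k:     0  1  2  3  4  5  6  7  8  9 10 11 12 13 14 15 16 17 18 19 20 21 22 23
g(k):  0  0  0  0  0  1  1  1  1  1  2  2  2  2  0  0  0  0  0  1  1  1  1  1
So g(23) = 1.

1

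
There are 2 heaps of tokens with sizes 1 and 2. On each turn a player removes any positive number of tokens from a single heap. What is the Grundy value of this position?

3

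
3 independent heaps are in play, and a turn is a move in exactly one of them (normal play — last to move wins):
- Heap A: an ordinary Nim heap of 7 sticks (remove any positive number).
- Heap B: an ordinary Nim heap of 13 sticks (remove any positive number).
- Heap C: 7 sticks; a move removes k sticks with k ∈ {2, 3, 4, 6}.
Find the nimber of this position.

9

Heap A is a plain Nim heap of size 7, so its Grundy value is 7.
Heap B is a plain Nim heap of size 13, so its Grundy value is 13.
Grundy values for heap C (subtraction set {2, 3, 4, 6}):
k:     0  1  2  3  4  5  6  7
g(k):  0  0  1  1  2  2  3  3
So g(7) = 3.
The value of a disjunctive sum is the nim-sum of the parts.
Combined value = 7 XOR 13 XOR 3 = 9.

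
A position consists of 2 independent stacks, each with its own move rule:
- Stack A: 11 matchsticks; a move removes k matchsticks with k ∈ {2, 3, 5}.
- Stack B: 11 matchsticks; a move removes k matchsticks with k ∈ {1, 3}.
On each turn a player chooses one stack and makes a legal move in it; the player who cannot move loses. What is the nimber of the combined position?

Build the Grundy sequence for stack A with g(k) = mex{g(k−s) : s ∈ {2, 3, 5}, s ≤ k}:
k:     0  1  2  3  4  5  6  7  8  9 10 11
g(k):  0  0  1  1  2  2  3  0  0  1  1  2
So g(11) = 2.
For stack B, compute g(0), g(1), … with moves {1, 3}:
k:     0  1  2  3  4  5  6  7  8  9 10 11
g(k):  0  1  0  1  0  1  0  1  0  1  0  1
So g(11) = 1.
By the Sprague-Grundy theorem, the Grundy value of a sum of independent games is the XOR of the component values.
Combined value = 2 ⊕ 1 = 3.

3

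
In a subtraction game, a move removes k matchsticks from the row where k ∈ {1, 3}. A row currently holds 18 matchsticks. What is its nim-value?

0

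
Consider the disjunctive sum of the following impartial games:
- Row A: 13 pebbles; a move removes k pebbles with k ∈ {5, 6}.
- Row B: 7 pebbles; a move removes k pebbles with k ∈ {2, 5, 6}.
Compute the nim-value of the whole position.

Grundy values for row A (subtraction set {5, 6}):
k:     0  1  2  3  4  5  6  7  8  9 10 11 12 13
g(k):  0  0  0  0  0  1  1  1  1  1  2  0  0  0
So g(13) = 0.
Grundy values for row B (subtraction set {2, 5, 6}):
k:     0  1  2  3  4  5  6  7
g(k):  0  0  1  1  0  2  1  3
So g(7) = 3.
By the Sprague-Grundy theorem, the Grundy value of a sum of independent games is the XOR of the component values.
Combined value = 0 ⊕ 3 = 3.

3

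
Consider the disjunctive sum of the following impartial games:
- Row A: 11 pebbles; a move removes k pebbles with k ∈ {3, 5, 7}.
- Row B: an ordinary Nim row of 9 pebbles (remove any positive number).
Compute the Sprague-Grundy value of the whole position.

Grundy values for row A (subtraction set {3, 5, 7}):
k:     0  1  2  3  4  5  6  7  8  9 10 11
g(k):  0  0  0  1  1  1  2  2  2  3  0  0
So g(11) = 0.
Row B is a plain Nim row of size 9, so its Grundy value is 9.
The value of a disjunctive sum is the nim-sum of the parts.
Combined value = 0 ⊕ 9 = 9.

9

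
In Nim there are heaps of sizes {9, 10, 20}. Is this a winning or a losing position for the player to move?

Winning position

Compute the nim-sum pairwise:
9 ^ 10 = 3
3 ^ 20 = 23
The nim-sum is 23 ≠ 0, so this is an N-position: the player to move can win.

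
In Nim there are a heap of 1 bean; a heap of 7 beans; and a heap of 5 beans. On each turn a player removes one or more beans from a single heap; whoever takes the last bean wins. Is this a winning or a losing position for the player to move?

In binary:
  001  (1)
  111  (7)
  101  (5)
  ---
  011  (3)
The nim-sum is 3 ≠ 0, so this is an N-position: the player to move can win.

Winning position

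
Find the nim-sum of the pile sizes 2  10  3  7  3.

15

Write each in binary and XOR column by column:
  0010  (2)
  1010  (10)
  0011  (3)
  0111  (7)
  0011  (3)
  ----
  1111  (15)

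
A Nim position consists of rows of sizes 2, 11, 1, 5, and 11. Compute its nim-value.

6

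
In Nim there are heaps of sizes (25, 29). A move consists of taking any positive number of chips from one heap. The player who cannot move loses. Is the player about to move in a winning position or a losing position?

Winning position

Write each in binary and XOR column by column:
  11001  (25)
  11101  (29)
  -----
  00100  (4)
The nim-sum is 4 ≠ 0, so this is an N-position: the player to move can win.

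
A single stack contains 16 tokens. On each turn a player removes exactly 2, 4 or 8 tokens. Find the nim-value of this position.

2

Compute g(0), g(1), … for moves {2, 4, 8}:
k:     0  1  2  3  4  5  6  7  8  9 10 11 12 13 14 15 16
g(k):  0  0  1  1  2  2  0  0  1  1  2  2  0  0  1  1  2
So g(16) = 2.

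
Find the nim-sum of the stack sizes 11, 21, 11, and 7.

18

Nim-sum: 11 ⊕ 21 ⊕ 11 ⊕ 7 = 18.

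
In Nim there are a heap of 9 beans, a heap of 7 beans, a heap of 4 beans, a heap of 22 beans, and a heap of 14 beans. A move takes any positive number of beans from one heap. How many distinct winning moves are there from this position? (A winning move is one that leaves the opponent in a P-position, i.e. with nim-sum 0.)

1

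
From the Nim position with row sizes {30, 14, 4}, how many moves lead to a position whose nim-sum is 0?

Nim-sum: 30 ⊕ 14 ⊕ 4 = 20.
The overall nim-sum is X = 20. A row of size p has a winning move iff p XOR X < p (reduce it to p XOR X).
  30: 30 XOR 20 = 10 < 30 — winning move (to 10).
  14: 14 XOR 20 = 26 ≥ 14 — no move.
  4: 4 XOR 20 = 16 ≥ 4 — no move.
That gives 1 winning move.

1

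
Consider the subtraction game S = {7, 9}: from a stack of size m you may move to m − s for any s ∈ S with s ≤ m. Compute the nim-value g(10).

Compute g(0), g(1), … for moves {7, 9}:
k:     0  1  2  3  4  5  6  7  8  9 10
g(k):  0  0  0  0  0  0  0  1  1  1  1
So g(10) = 1.

1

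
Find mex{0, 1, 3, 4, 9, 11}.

2

The values 0, 1 are all present; 2 is the first non-negative integer missing from the set.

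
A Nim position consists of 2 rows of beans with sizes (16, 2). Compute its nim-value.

18

Bitwise XOR of the heap sizes:
  10000  (16)
  00010  (2)
  -----
  10010  (18)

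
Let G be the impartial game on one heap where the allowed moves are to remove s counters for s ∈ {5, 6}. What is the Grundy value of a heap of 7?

1

Grundy values for subtraction set {5, 6}:
k:     0  1  2  3  4  5  6  7
g(k):  0  0  0  0  0  1  1  1
So g(7) = 1.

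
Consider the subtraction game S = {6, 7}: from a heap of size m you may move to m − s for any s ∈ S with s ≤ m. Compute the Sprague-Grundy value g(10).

1

Build the Grundy sequence with g(k) = mex{g(k−s) : s ∈ {6, 7}, s ≤ k}:
g(0) = mex{} = 0
g(1) = mex{} = 0
g(2) = mex{} = 0
g(3) = mex{} = 0
g(4) = mex{} = 0
g(5) = mex{} = 0
g(6) = mex{0} = 1
g(7) = mex{0} = 1
g(8) = mex{0} = 1
g(9) = mex{0} = 1
g(10) = mex{0} = 1
So g(10) = 1.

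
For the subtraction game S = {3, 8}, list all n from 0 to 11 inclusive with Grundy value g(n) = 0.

Build the Grundy sequence with g(k) = mex{g(k−s) : s ∈ {3, 8}, s ≤ k}:
g(0) = mex{} = 0
g(1) = mex{} = 0
g(2) = mex{} = 0
g(3) = mex{0} = 1
g(4) = mex{0} = 1
g(5) = mex{0} = 1
g(6) = mex{1} = 0
g(7) = mex{1} = 0
g(8) = mex{0,1} = 2
g(9) = mex{0} = 1
g(10) = mex{0} = 1
g(11) = mex{1,2} = 0
The P-positions (g = 0) in 0..11 are 0, 1, 2, 6, 7, 11.

0, 1, 2, 6, 7, 11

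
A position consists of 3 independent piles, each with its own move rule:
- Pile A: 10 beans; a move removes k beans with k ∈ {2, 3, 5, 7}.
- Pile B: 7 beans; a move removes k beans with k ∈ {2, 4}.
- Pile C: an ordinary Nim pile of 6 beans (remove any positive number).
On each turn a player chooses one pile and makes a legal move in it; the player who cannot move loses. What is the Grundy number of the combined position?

Build the Grundy sequence for pile A with g(k) = mex{g(k−s) : s ∈ {2, 3, 5, 7}, s ≤ k}:
k:     0  1  2  3  4  5  6  7  8  9 10
g(k):  0  0  1  1  2  2  3  3  4  0  0
So g(10) = 0.
Grundy values for pile B (subtraction set {2, 4}):
g(0) = mex{} = 0
g(1) = mex{} = 0
g(2) = mex{0} = 1
g(3) = mex{0} = 1
g(4) = mex{0,1} = 2
g(5) = mex{0,1} = 2
g(6) = mex{1,2} = 0
g(7) = mex{1,2} = 0
So g(7) = 0.
Pile C is a plain Nim pile of size 6, so its Grundy value is 6.
The value of a disjunctive sum is the nim-sum of the parts.
Combined value = 0 XOR 0 XOR 6 = 6.

6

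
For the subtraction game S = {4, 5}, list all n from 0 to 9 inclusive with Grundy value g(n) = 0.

0, 1, 2, 3, 9

Compute g(0), g(1), … for moves {4, 5}:
g(0) = mex{} = 0
g(1) = mex{} = 0
g(2) = mex{} = 0
g(3) = mex{} = 0
g(4) = mex{0} = 1
g(5) = mex{0} = 1
g(6) = mex{0} = 1
g(7) = mex{0} = 1
g(8) = mex{0,1} = 2
g(9) = mex{1} = 0
The P-positions (g = 0) in 0..9 are 0, 1, 2, 3, 9.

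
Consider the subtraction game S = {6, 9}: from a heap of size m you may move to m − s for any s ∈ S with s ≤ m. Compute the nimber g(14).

2

Build the Grundy sequence with g(k) = mex{g(k−s) : s ∈ {6, 9}, s ≤ k}:
k:     0  1  2  3  4  5  6  7  8  9 10 11 12 13 14
g(k):  0  0  0  0  0  0  1  1  1  1  1  1  2  2  2
So g(14) = 2.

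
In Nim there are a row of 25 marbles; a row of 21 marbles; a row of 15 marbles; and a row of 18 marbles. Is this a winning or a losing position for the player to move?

Nim-sum: 25 XOR 21 XOR 15 XOR 18 = 17.
The nim-sum is 17 ≠ 0, so this is an N-position: the player to move can win.

Winning position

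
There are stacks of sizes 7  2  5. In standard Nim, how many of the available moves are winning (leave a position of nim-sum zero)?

0

Compute the nim-sum pairwise:
7 ^ 2 = 5
5 ^ 5 = 0
The nim-sum is already 0, so every move leaves a nonzero nim-sum — there are no winning moves.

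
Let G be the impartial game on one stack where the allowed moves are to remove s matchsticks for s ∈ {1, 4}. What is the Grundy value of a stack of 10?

Compute g(0), g(1), … for moves {1, 4}:
g(0) = mex{} = 0
g(1) = mex{0} = 1
g(2) = mex{1} = 0
g(3) = mex{0} = 1
g(4) = mex{0,1} = 2
g(5) = mex{1,2} = 0
g(6) = mex{0} = 1
g(7) = mex{1} = 0
g(8) = mex{0,2} = 1
g(9) = mex{0,1} = 2
g(10) = mex{1,2} = 0
So g(10) = 0.

0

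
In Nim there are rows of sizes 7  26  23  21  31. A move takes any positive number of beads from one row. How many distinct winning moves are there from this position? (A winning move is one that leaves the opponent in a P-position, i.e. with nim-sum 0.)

Write each in binary and XOR column by column:
  00111  (7)
  11010  (26)
  10111  (23)
  10101  (21)
  11111  (31)
  -----
  00000  (0)
The nim-sum is already 0, so every move leaves a nonzero nim-sum — there are no winning moves.

0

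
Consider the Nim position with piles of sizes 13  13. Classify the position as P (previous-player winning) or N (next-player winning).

Write each in binary and XOR column by column:
  1101  (13)
  1101  (13)
  ----
  0000  (0)
The nim-sum is 0, so this is a P-position: the player to move is in a losing position under optimal play.

P-position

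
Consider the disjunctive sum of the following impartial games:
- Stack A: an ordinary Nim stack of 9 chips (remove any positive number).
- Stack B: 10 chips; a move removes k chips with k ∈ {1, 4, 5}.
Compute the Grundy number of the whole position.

9

Stack A is a plain Nim stack of size 9, so its Grundy value is 9.
Grundy values for stack B (subtraction set {1, 4, 5}):
k:     0  1  2  3  4  5  6  7  8  9 10
g(k):  0  1  0  1  2  3  2  3  0  1  0
So g(10) = 0.
The value of a disjunctive sum is the nim-sum of the parts.
Combined value = 9 XOR 0 = 9.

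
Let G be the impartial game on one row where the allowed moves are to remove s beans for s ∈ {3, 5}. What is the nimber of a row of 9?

0

Build the Grundy sequence with g(k) = mex{g(k−s) : s ∈ {3, 5}, s ≤ k}:
g(0) = mex{} = 0
g(1) = mex{} = 0
g(2) = mex{} = 0
g(3) = mex{0} = 1
g(4) = mex{0} = 1
g(5) = mex{0} = 1
g(6) = mex{0,1} = 2
g(7) = mex{0,1} = 2
g(8) = mex{1} = 0
g(9) = mex{1,2} = 0
So g(9) = 0.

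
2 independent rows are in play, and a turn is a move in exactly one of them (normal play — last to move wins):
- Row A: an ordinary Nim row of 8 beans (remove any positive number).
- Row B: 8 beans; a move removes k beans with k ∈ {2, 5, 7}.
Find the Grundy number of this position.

10

Row A is a plain Nim row of size 8, so its Grundy value is 8.
Grundy values for row B (subtraction set {2, 5, 7}):
g(0) = mex{} = 0
g(1) = mex{} = 0
g(2) = mex{0} = 1
g(3) = mex{0} = 1
g(4) = mex{1} = 0
g(5) = mex{0,1} = 2
g(6) = mex{0} = 1
g(7) = mex{0,1,2} = 3
g(8) = mex{0,1} = 2
So g(8) = 2.
The value of a disjunctive sum is the nim-sum of the parts.
Combined value = 8 XOR 2 = 10.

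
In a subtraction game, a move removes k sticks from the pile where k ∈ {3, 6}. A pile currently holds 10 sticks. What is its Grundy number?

0

Grundy values for subtraction set {3, 6}:
k:     0  1  2  3  4  5  6  7  8  9 10
g(k):  0  0  0  1  1  1  2  2  2  0  0
So g(10) = 0.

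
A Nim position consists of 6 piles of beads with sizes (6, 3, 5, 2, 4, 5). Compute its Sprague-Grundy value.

Nim-sum: 6 ^ 3 ^ 5 ^ 2 ^ 4 ^ 5 = 3.

3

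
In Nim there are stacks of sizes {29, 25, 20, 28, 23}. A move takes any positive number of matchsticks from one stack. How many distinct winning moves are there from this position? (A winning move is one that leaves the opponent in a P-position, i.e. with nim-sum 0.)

5

Write each in binary and XOR column by column:
  11101  (29)
  11001  (25)
  10100  (20)
  11100  (28)
  10111  (23)
  -----
  11011  (27)
The overall nim-sum is X = 27. A stack of size p has a winning move iff p XOR X < p (reduce it to p XOR X).
  29: 29 XOR 27 = 6 < 29 — winning move (to 6).
  25: 25 XOR 27 = 2 < 25 — winning move (to 2).
  20: 20 XOR 27 = 15 < 20 — winning move (to 15).
  28: 28 XOR 27 = 7 < 28 — winning move (to 7).
  23: 23 XOR 27 = 12 < 23 — winning move (to 12).
That gives 5 winning moves.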